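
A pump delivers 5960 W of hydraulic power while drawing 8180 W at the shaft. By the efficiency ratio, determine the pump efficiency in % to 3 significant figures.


Approach: apply the efficiency ratio, eta = (P_out/P_in)*100.
eta = (5960 / 8180) * 100 = 72.9 %
Therefore the pump efficiency = 72.9 %.


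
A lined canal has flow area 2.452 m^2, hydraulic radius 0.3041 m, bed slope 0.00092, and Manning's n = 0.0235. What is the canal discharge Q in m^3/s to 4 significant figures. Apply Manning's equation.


Approach: apply Manning's equation, Q = (1/n)*A*R^(2/3)*S^(1/2).
Q = (1/0.0235) * 2.452 * 0.3041^(2/3) * 0.00092^(1/2) = 1.431 m^3/s
Therefore the canal discharge Q = 1.431 m^3/s.


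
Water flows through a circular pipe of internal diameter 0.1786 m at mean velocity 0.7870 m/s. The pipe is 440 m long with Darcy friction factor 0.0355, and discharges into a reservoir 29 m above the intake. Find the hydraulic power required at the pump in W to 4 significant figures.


Approach: apply continuity + Darcy-Weisbach + hydraulic power, Q = A*v; hf = f*(L/D)*(v^2/(2g)); H = static + hf; P = rho*g*Q*H.
Step 1 — flow rate (continuity, Q = A*v):
  A = pi*(0.1786/2)^2 = 0.0250526 m^2
  Q = 0.0250526 * 0.7870 = 0.0197164 m^3/s
Step 2 — friction head loss (Darcy-Weisbach):
  hf = 0.0355 * (440/0.1786) * (0.7870^2 / (2*9.81))
  hf = 2.76090 m
Step 3 — total head: H = 29 + 2.76090 = 31.7609 m
Step 4 — hydraulic power (P = rho*g*Q*H):
  P = 1000 * 9.81 * 0.0197164 * 31.7609 = 6143 W
Therefore the hydraulic power required at the pump = 6143 W.


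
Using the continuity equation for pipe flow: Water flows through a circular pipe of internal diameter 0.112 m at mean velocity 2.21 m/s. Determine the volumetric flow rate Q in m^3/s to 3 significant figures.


Approach: apply the continuity equation for pipe flow, Q = A * v with A = pi*(D/2)^2.
A = pi*(0.112/2)^2 = 0.0098520 m^2
Q = 0.0098520 * 2.21 = 0.0218 m^3/s
Therefore the volumetric flow rate Q = 0.0218 m^3/s.


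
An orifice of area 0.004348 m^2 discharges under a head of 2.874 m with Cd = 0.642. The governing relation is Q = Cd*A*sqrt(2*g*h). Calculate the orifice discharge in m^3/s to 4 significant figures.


Q = 0.642 * 0.004348 * sqrt(2*9.81*2.874) = 0.02096 m^3/s
Therefore the orifice discharge = 0.02096 m^3/s.


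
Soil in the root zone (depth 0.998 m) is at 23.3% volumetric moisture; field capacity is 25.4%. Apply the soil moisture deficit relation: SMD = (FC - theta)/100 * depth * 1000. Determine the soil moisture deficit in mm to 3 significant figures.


SMD = (25.4 - 23.3)/100 * 0.998 * 1000 = 21.0 mm
Therefore the soil moisture deficit = 21.0 mm.


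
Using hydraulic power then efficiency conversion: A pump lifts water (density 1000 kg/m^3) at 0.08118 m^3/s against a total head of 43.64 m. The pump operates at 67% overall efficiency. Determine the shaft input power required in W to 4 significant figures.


Approach: apply hydraulic power then efficiency conversion, P = rho*g*Q*H; P_in = P/eta.
Step 1 — hydraulic power (P = rho*g*Q*H):
  P = 1000 * 9.81 * 0.08118 * 43.64 = 34753.8 W
Step 2 — input power: P_in = P/eta = 34753.8 / 0.67 = 51870 W
Therefore the shaft input power required = 51870 W.


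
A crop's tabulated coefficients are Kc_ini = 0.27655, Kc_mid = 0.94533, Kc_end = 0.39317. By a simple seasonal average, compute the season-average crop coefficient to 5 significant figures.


Approach: apply a simple seasonal average, Kc_avg = (Kc_ini + Kc_mid + Kc_end)/3.
Kc_avg = (0.27655 + 0.94533 + 0.39317)/3 = 0.53835
Therefore the season-average crop coefficient = 0.53835.


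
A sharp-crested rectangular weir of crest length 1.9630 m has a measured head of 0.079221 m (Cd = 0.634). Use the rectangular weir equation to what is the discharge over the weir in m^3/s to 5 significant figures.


Approach: apply the rectangular weir equation, Q = (2/3)*Cd*L*sqrt(2g)*H^1.5.
Q = (2/3)*0.634*1.9630*sqrt(2*9.81)*0.079221^1.5 = 0.081946 m^3/s
Therefore the discharge over the weir = 0.081946 m^3/s.


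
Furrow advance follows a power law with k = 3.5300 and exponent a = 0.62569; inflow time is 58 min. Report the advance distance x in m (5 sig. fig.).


Approach: apply the power-law advance function, x = k*t^a.
x = 3.5300 * 58^0.62569 = 44.785 m
Therefore the advance distance x = 44.785 m.


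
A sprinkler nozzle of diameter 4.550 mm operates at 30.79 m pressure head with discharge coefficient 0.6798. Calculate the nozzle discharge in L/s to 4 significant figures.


Approach: apply the orifice equation, Q = Cd*A*sqrt(2*g*h), A = pi*(d/2)^2.
A = pi*(4.550e-3/2)^2 = 1.62597e-05 m^2
Q = 0.6798 * 1.62597e-05 * sqrt(2*9.81*30.79) * 1000 = 0.2717 L/s
Therefore the nozzle discharge = 0.2717 L/s.


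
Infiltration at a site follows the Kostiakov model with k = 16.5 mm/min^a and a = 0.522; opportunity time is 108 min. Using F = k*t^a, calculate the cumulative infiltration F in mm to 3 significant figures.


F = 16.5 * 108^0.522 = 190 mm
Therefore the cumulative infiltration F = 190 mm.


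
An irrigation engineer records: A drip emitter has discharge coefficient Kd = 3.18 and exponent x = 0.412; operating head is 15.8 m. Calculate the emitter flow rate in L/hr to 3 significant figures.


Approach: apply the emitter characteristic equation, q = Kd * h^x.
q = 3.18 * 15.8^0.412 = 9.91 L/hr
Therefore the emitter flow rate = 9.91 L/hr.


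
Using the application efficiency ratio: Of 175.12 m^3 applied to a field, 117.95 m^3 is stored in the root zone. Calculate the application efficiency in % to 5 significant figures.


Approach: apply the application efficiency ratio, Ea = (stored/applied)*100.
Ea = (117.95/175.12)*100 = 67.354 %
Therefore the application efficiency = 67.354 %.


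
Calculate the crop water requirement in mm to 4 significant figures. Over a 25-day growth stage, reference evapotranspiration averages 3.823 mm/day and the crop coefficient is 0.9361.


Approach: apply the crop water requirement relation, CWR = ET0 * Kc * days.
CWR = 3.823 * 0.9361 * 25 = 89.47 mm
Therefore the crop water requirement = 89.47 mm.


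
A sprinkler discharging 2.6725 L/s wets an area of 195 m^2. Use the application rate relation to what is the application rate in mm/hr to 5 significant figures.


Approach: apply the application rate relation, rate = (Q/A)*3600.
rate = (2.6725 / 195) * 3600 = 49.338 mm/hr
Therefore the application rate = 49.338 mm/hr.


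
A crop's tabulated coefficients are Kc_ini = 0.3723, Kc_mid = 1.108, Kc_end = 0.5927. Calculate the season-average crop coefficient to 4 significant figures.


Approach: apply a simple seasonal average, Kc_avg = (Kc_ini + Kc_mid + Kc_end)/3.
Kc_avg = (0.3723 + 1.108 + 0.5927)/3 = 0.6910
Therefore the season-average crop coefficient = 0.6910.


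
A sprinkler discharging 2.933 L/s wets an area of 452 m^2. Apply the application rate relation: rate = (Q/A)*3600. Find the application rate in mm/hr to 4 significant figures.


rate = (2.933 / 452) * 3600 = 23.36 mm/hr
Therefore the application rate = 23.36 mm/hr.


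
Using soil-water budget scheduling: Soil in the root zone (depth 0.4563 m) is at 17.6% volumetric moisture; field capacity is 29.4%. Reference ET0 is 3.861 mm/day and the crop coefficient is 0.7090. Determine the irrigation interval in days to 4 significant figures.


Approach: apply soil-water budget scheduling, SMD = (FC-theta)/100*depth*1000; ETc = ET0*Kc; interval = SMD/ETc.
Step 1 — soil moisture deficit:
  SMD = (29.4 - 17.6)/100 * 0.4563 * 1000 = 53.8434 mm
Step 2 — daily crop ET (ETc = ET0*Kc):
  ETc = 3.861 * 0.7090 = 2.73745 mm/day
Step 3 — irrigation interval (SMD/ETc):
  interval = 53.8434 / 2.73745 = 19.67 days
Therefore the irrigation interval = 19.67 days.


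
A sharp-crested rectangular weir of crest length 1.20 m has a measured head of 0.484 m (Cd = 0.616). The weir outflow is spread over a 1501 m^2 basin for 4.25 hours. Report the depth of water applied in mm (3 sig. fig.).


Approach: apply the rectangular weir equation with a volume-to-depth conversion, Q = (2/3)*Cd*L*sqrt(2g)*H^1.5; d = Q*t/A * 1000.
Step 1 — weir discharge:
  Q = (2/3)*0.616*1.20*sqrt(2*9.81)*0.484^1.5 = 0.73500 m^3/s
Step 2 — volume: V = 0.73500 * 4.25*3600 = 11246 m^3
Step 3 — depth: d = V/A * 1000 = 11246/1501 * 1000 = 7490 mm
Therefore the depth of water applied = 7490 mm.


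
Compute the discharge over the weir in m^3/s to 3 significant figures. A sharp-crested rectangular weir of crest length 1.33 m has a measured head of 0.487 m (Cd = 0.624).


Approach: apply the rectangular weir equation, Q = (2/3)*Cd*L*sqrt(2g)*H^1.5.
Q = (2/3)*0.624*1.33*sqrt(2*9.81)*0.487^1.5 = 0.833 m^3/s
Therefore the discharge over the weir = 0.833 m^3/s.


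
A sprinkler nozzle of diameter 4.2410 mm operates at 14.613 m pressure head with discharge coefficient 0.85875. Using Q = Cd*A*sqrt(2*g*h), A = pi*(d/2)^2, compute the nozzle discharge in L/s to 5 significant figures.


A = pi*(4.2410e-3/2)^2 = 1.412623e-05 m^2
Q = 0.85875 * 1.412623e-05 * sqrt(2*9.81*14.613) * 1000 = 0.20541 L/s
Therefore the nozzle discharge = 0.20541 L/s.


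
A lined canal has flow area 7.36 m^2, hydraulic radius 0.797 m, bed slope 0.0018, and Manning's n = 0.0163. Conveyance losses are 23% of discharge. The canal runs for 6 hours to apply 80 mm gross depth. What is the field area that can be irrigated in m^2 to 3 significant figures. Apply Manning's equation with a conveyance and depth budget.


Approach: apply Manning's equation with a conveyance and depth budget, Q = (1/n)*A*R^(2/3)*S^(1/2); Q_field = Q*(1-loss); Area = Q_field*t/(d/1000).
Step 1 — canal discharge (Manning's equation):
  Q = (1/0.0163) * 7.36 * 0.797^(2/3) * 0.0018^(1/2) = 16.468 m^3/s
Step 2 — delivered flow: Q_field = 16.468*(1 - 23/100) = 12.680 m^3/s
Step 3 — volume delivered: V = 12.680 * 6*3600 = 273890 m^3
Step 4 — area served: A = V / (depth/1000) = 273890 / 0.08 = 3420000 m^2
Therefore the field area that can be irrigated = 3420000 m^2.


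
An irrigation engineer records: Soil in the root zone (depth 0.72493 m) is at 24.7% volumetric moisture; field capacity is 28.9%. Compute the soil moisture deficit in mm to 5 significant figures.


Approach: apply the soil moisture deficit relation, SMD = (FC - theta)/100 * depth * 1000.
SMD = (28.9 - 24.7)/100 * 0.72493 * 1000 = 30.447 mm
Therefore the soil moisture deficit = 30.447 mm.


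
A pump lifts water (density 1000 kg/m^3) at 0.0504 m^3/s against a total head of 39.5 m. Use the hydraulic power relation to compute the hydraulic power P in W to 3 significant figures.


Approach: apply the hydraulic power relation, P = rho*g*Q*H.
P = 1000 * 9.81 * 0.0504 * 39.5 = 19500 W
Therefore the hydraulic power P = 19500 W.


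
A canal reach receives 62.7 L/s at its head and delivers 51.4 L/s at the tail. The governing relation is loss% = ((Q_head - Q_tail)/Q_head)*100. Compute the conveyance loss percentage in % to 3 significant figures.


loss = ((62.7 - 51.4)/62.7)*100 = 18.0 %
Therefore the conveyance loss percentage = 18.0 %.


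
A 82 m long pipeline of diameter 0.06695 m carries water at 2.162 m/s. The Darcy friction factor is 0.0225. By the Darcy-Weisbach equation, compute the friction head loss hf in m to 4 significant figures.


Approach: apply the Darcy-Weisbach equation, hf = f*(L/D)*(v^2/(2g)).
hf = 0.0225 * (82/0.06695) * (2.162^2 / (2*9.81))
hf = 6.565 m
Therefore the friction head loss hf = 6.565 m.


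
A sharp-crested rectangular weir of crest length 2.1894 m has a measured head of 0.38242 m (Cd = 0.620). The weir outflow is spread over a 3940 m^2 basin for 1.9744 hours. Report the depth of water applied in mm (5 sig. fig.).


Approach: apply the rectangular weir equation with a volume-to-depth conversion, Q = (2/3)*Cd*L*sqrt(2g)*H^1.5; d = Q*t/A * 1000.
Step 1 — weir discharge:
  Q = (2/3)*0.620*2.1894*sqrt(2*9.81)*0.38242^1.5 = 0.9479511 m^3/s
Step 2 — volume: V = 0.9479511 * 1.9744*3600 = 6737.885 m^3
Step 3 — depth: d = V/A * 1000 = 6737.885/3940 * 1000 = 1710.1 mm
Therefore the depth of water applied = 1710.1 mm.


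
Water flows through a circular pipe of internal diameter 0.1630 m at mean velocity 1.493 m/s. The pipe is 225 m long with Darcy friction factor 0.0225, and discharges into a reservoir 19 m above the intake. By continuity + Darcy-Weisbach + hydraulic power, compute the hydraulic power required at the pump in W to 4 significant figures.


Approach: apply continuity + Darcy-Weisbach + hydraulic power, Q = A*v; hf = f*(L/D)*(v^2/(2g)); H = static + hf; P = rho*g*Q*H.
Step 1 — flow rate (continuity, Q = A*v):
  A = pi*(0.1630/2)^2 = 0.0208672 m^2
  Q = 0.0208672 * 1.493 = 0.0311548 m^3/s
Step 2 — friction head loss (Darcy-Weisbach):
  hf = 0.0225 * (225/0.1630) * (1.493^2 / (2*9.81))
  hf = 3.52856 m
Step 3 — total head: H = 19 + 3.52856 = 22.5286 m
Step 4 — hydraulic power (P = rho*g*Q*H):
  P = 1000 * 9.81 * 0.0311548 * 22.5286 = 6885 W
Therefore the hydraulic power required at the pump = 6885 W.


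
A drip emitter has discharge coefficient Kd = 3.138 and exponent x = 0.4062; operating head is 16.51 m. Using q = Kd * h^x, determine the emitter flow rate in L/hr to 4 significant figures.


q = 3.138 * 16.51^0.4062 = 9.802 L/hr
Therefore the emitter flow rate = 9.802 L/hr.


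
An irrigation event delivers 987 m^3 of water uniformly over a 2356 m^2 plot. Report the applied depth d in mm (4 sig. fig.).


Approach: apply depth from volume over area, d = (V/A)*1000.
d = (987 / 2356) * 1000 = 418.9 mm
Therefore the applied depth d = 418.9 mm.


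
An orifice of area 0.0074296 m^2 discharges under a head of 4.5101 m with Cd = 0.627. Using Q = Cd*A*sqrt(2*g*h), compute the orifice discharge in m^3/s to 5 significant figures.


Q = 0.627 * 0.0074296 * sqrt(2*9.81*4.5101) = 0.043820 m^3/s
Therefore the orifice discharge = 0.043820 m^3/s.


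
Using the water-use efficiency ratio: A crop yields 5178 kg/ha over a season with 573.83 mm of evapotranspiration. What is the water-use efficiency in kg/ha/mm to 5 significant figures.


Approach: apply the water-use efficiency ratio, WUE = yield/ET.
WUE = 5178 / 573.83 = 9.0236 kg/ha/mm
Therefore the water-use efficiency = 9.0236 kg/ha/mm.


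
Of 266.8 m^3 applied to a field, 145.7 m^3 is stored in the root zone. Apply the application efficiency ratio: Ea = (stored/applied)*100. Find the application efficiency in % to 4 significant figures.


Ea = (145.7/266.8)*100 = 54.61 %
Therefore the application efficiency = 54.61 %.


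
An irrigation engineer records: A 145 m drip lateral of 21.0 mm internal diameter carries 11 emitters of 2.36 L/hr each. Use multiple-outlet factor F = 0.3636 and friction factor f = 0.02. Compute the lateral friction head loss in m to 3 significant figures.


Approach: apply Darcy-Weisbach with the multiple-outlet F-factor, Q = n*q/(3600*1000) m^3/s; v = Q/A; hf = F*f*(L/D)*(v^2/(2g)).
Q = 11*2.36/(3600*1000) = 7.2111e-06 m^3/s
A = pi*(21.0e-3/2)^2 = 3.4636e-04 m^2, so v = Q/A = 0.020820 m/s
hf = 0.3636*0.02*(145/0.0210)*(0.020820^2/(2*9.81)) = 0.00111 m
Therefore the lateral friction head loss = 0.00111 m.


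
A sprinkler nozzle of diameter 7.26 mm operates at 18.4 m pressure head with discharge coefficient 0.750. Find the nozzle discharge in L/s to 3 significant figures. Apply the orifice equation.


Approach: apply the orifice equation, Q = Cd*A*sqrt(2*g*h), A = pi*(d/2)^2.
A = pi*(7.26e-3/2)^2 = 4.1396e-05 m^2
Q = 0.750 * 4.1396e-05 * sqrt(2*9.81*18.4) * 1000 = 0.590 L/s
Therefore the nozzle discharge = 0.590 L/s.


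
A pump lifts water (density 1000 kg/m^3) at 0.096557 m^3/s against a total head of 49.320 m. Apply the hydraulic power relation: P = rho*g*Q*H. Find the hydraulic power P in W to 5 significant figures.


P = 1000 * 9.81 * 0.096557 * 49.320 = 46717 W
Therefore the hydraulic power P = 46717 W.


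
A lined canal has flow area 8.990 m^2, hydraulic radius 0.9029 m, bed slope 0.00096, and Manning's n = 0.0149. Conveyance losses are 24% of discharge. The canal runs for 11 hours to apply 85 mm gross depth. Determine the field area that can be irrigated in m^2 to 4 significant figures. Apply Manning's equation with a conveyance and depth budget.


Approach: apply Manning's equation with a conveyance and depth budget, Q = (1/n)*A*R^(2/3)*S^(1/2); Q_field = Q*(1-loss); Area = Q_field*t/(d/1000).
Step 1 — canal discharge (Manning's equation):
  Q = (1/0.0149) * 8.990 * 0.9029^(2/3) * 0.00096^(1/2) = 17.4637 m^3/s
Step 2 — delivered flow: Q_field = 17.4637*(1 - 24/100) = 13.2724 m^3/s
Step 3 — volume delivered: V = 13.2724 * 11*3600 = 525587 m^3
Step 4 — area served: A = V / (depth/1000) = 525587 / 0.085 = 6183000 m^2
Therefore the field area that can be irrigated = 6183000 m^2.


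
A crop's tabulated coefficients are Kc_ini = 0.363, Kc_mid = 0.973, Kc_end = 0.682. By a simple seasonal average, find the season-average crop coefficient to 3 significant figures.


Approach: apply a simple seasonal average, Kc_avg = (Kc_ini + Kc_mid + Kc_end)/3.
Kc_avg = (0.363 + 0.973 + 0.682)/3 = 0.673
Therefore the season-average crop coefficient = 0.673.


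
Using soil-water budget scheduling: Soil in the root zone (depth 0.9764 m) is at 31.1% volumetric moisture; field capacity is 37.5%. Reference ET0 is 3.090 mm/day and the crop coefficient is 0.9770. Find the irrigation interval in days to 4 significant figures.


Approach: apply soil-water budget scheduling, SMD = (FC-theta)/100*depth*1000; ETc = ET0*Kc; interval = SMD/ETc.
Step 1 — soil moisture deficit:
  SMD = (37.5 - 31.1)/100 * 0.9764 * 1000 = 62.4896 mm
Step 2 — daily crop ET (ETc = ET0*Kc):
  ETc = 3.090 * 0.9770 = 3.01893 mm/day
Step 3 — irrigation interval (SMD/ETc):
  interval = 62.4896 / 3.01893 = 20.70 days
Therefore the irrigation interval = 20.70 days.


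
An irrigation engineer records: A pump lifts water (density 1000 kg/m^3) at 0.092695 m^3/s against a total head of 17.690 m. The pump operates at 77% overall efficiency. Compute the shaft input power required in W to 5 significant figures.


Approach: apply hydraulic power then efficiency conversion, P = rho*g*Q*H; P_in = P/eta.
Step 1 — hydraulic power (P = rho*g*Q*H):
  P = 1000 * 9.81 * 0.092695 * 17.690 = 16086.19 W
Step 2 — input power: P_in = P/eta = 16086.19 / 0.77 = 20891 W
Therefore the shaft input power required = 20891 W.


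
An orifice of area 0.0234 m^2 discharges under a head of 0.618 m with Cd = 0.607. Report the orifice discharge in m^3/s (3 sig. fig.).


Approach: apply the orifice equation, Q = Cd*A*sqrt(2*g*h).
Q = 0.607 * 0.0234 * sqrt(2*9.81*0.618) = 0.0495 m^3/s
Therefore the orifice discharge = 0.0495 m^3/s.


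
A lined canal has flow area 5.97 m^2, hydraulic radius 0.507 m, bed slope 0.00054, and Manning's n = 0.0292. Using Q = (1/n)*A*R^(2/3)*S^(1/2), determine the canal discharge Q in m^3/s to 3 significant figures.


Q = (1/0.0292) * 5.97 * 0.507^(2/3) * 0.00054^(1/2) = 3.02 m^3/s
Therefore the canal discharge Q = 3.02 m^3/s.


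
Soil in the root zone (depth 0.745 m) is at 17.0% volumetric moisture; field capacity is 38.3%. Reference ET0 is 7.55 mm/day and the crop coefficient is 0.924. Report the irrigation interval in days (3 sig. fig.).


Approach: apply soil-water budget scheduling, SMD = (FC-theta)/100*depth*1000; ETc = ET0*Kc; interval = SMD/ETc.
Step 1 — soil moisture deficit:
  SMD = (38.3 - 17.0)/100 * 0.745 * 1000 = 158.68 mm
Step 2 — daily crop ET (ETc = ET0*Kc):
  ETc = 7.55 * 0.924 = 6.9762 mm/day
Step 3 — irrigation interval (SMD/ETc):
  interval = 158.68 / 6.9762 = 22.7 days
Therefore the irrigation interval = 22.7 days.


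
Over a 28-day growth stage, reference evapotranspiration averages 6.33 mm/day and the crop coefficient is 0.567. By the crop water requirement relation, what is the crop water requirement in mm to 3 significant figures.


Approach: apply the crop water requirement relation, CWR = ET0 * Kc * days.
CWR = 6.33 * 0.567 * 28 = 100 mm
Therefore the crop water requirement = 100 mm.


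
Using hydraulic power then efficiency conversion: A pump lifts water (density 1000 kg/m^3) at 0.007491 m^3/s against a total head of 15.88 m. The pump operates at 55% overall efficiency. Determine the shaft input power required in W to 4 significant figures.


Approach: apply hydraulic power then efficiency conversion, P = rho*g*Q*H; P_in = P/eta.
Step 1 — hydraulic power (P = rho*g*Q*H):
  P = 1000 * 9.81 * 0.007491 * 15.88 = 1166.97 W
Step 2 — input power: P_in = P/eta = 1166.97 / 0.55 = 2122 W
Therefore the shaft input power required = 2122 W.


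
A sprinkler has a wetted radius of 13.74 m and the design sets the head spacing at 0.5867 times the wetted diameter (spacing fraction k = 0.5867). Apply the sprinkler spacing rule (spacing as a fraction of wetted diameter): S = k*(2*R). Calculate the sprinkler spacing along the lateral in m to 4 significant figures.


S = 0.5867 * (2 * 13.74) = 16.12 m
Therefore the sprinkler spacing along the lateral = 16.12 m.


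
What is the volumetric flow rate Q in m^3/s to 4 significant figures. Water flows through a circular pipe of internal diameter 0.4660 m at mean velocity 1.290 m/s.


Approach: apply the continuity equation for pipe flow, Q = A * v with A = pi*(D/2)^2.
A = pi*(0.4660/2)^2 = 0.170554 m^2
Q = 0.170554 * 1.290 = 0.2200 m^3/s
Therefore the volumetric flow rate Q = 0.2200 m^3/s.


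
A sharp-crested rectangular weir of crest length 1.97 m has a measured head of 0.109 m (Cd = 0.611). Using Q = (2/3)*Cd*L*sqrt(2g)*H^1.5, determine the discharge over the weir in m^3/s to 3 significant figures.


Q = (2/3)*0.611*1.97*sqrt(2*9.81)*0.109^1.5 = 0.128 m^3/s
Therefore the discharge over the weir = 0.128 m^3/s.


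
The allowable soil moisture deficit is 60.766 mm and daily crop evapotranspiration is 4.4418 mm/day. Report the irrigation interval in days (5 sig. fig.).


Approach: apply the irrigation interval relation, interval = SMD / ETc.
interval = 60.766 / 4.4418 = 13.680 days
Therefore the irrigation interval = 13.680 days.


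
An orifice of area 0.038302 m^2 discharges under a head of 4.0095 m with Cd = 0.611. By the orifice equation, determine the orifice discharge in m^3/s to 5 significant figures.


Approach: apply the orifice equation, Q = Cd*A*sqrt(2*g*h).
Q = 0.611 * 0.038302 * sqrt(2*9.81*4.0095) = 0.20757 m^3/s
Therefore the orifice discharge = 0.20757 m^3/s.


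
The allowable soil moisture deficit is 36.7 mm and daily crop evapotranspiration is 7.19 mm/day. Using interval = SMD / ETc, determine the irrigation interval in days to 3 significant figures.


interval = 36.7 / 7.19 = 5.10 days
Therefore the irrigation interval = 5.10 days.


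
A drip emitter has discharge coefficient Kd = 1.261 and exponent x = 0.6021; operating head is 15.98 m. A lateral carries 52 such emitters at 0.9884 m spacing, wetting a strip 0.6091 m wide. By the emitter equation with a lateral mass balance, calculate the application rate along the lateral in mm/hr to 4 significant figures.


Approach: apply the emitter equation with a lateral mass balance, q = Kd*h^x; Q = n*q; rate = Q/(n*spacing*width).
Step 1 — single emitter flow (q = Kd*h^x):
  q = 1.261 * 15.98^0.6021 = 6.68942 L/hr
Step 2 — total lateral flow: Q = 52 * 6.68942 = 347.850 L/hr
Step 3 — wetted area: A = 52 * 0.9884 * 0.6091 = 31.3058 m^2
Step 4 — application rate: Q/A = 347.850/31.3058 = 11.11 mm/hr
Therefore the application rate along the lateral = 11.11 mm/hr.


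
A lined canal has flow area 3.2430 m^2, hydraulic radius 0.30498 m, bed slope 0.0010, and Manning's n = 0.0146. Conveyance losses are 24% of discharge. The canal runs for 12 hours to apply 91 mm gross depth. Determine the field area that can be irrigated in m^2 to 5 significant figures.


Approach: apply Manning's equation with a conveyance and depth budget, Q = (1/n)*A*R^(2/3)*S^(1/2); Q_field = Q*(1-loss); Area = Q_field*t/(d/1000).
Step 1 — canal discharge (Manning's equation):
  Q = (1/0.0146) * 3.2430 * 0.30498^(2/3) * 0.0010^(1/2) = 3.182548 m^3/s
Step 2 — delivered flow: Q_field = 3.182548*(1 - 24/100) = 2.418737 m^3/s
Step 3 — volume delivered: V = 2.418737 * 12*3600 = 104489.4 m^3
Step 4 — area served: A = V / (depth/1000) = 104489.4 / 0.091 = 1148200 m^2
Therefore the field area that can be irrigated = 1148200 m^2.


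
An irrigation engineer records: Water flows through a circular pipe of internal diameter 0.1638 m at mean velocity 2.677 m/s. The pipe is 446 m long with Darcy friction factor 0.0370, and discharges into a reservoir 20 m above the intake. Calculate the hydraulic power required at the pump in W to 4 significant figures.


Approach: apply continuity + Darcy-Weisbach + hydraulic power, Q = A*v; hf = f*(L/D)*(v^2/(2g)); H = static + hf; P = rho*g*Q*H.
Step 1 — flow rate (continuity, Q = A*v):
  A = pi*(0.1638/2)^2 = 0.0210726 m^2
  Q = 0.0210726 * 2.677 = 0.0564113 m^3/s
Step 2 — friction head loss (Darcy-Weisbach):
  hf = 0.0370 * (446/0.1638) * (2.677^2 / (2*9.81))
  hf = 36.7977 m
Step 3 — total head: H = 20 + 36.7977 = 56.7977 m
Step 4 — hydraulic power (P = rho*g*Q*H):
  P = 1000 * 9.81 * 0.0564113 * 56.7977 = 31430 W
Therefore the hydraulic power required at the pump = 31430 W.


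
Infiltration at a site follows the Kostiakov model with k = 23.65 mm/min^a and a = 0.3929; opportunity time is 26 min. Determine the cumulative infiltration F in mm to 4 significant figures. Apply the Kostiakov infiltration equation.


Approach: apply the Kostiakov infiltration equation, F = k*t^a.
F = 23.65 * 26^0.3929 = 85.07 mm
Therefore the cumulative infiltration F = 85.07 mm.


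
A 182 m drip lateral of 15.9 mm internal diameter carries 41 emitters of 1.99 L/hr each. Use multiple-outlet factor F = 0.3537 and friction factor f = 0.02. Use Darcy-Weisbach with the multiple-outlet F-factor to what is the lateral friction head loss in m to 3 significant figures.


Approach: apply Darcy-Weisbach with the multiple-outlet F-factor, Q = n*q/(3600*1000) m^3/s; v = Q/A; hf = F*f*(L/D)*(v^2/(2g)).
Q = 41*1.99/(3600*1000) = 2.2664e-05 m^3/s
A = pi*(15.9e-3/2)^2 = 1.9856e-04 m^2, so v = Q/A = 0.11414 m/s
hf = 0.3537*0.02*(182/0.0159)*(0.11414^2/(2*9.81)) = 0.0538 m
Therefore the lateral friction head loss = 0.0538 m.


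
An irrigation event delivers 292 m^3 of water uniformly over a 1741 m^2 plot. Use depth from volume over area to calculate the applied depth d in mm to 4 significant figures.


Approach: apply depth from volume over area, d = (V/A)*1000.
d = (292 / 1741) * 1000 = 167.7 mm
Therefore the applied depth d = 167.7 mm.


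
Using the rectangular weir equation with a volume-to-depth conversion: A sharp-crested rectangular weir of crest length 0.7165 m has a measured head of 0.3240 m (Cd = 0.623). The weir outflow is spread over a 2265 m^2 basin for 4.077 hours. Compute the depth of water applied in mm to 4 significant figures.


Approach: apply the rectangular weir equation with a volume-to-depth conversion, Q = (2/3)*Cd*L*sqrt(2g)*H^1.5; d = Q*t/A * 1000.
Step 1 — weir discharge:
  Q = (2/3)*0.623*0.7165*sqrt(2*9.81)*0.3240^1.5 = 0.243097 m^3/s
Step 2 — volume: V = 0.243097 * 4.077*3600 = 3567.99 m^3
Step 3 — depth: d = V/A * 1000 = 3567.99/2265 * 1000 = 1575 mm
Therefore the depth of water applied = 1575 mm.


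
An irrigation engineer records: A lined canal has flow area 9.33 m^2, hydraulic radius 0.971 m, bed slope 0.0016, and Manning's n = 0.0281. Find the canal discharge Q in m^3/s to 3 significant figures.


Approach: apply Manning's equation, Q = (1/n)*A*R^(2/3)*S^(1/2).
Q = (1/0.0281) * 9.33 * 0.971^(2/3) * 0.0016^(1/2) = 13.0 m^3/s
Therefore the canal discharge Q = 13.0 m^3/s.


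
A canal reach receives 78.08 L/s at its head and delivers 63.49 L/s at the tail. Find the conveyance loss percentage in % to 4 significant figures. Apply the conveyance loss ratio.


Approach: apply the conveyance loss ratio, loss% = ((Q_head - Q_tail)/Q_head)*100.
loss = ((78.08 - 63.49)/78.08)*100 = 18.69 %
Therefore the conveyance loss percentage = 18.69 %.


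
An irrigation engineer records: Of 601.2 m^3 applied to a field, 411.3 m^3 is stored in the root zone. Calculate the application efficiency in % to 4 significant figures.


Approach: apply the application efficiency ratio, Ea = (stored/applied)*100.
Ea = (411.3/601.2)*100 = 68.41 %
Therefore the application efficiency = 68.41 %.


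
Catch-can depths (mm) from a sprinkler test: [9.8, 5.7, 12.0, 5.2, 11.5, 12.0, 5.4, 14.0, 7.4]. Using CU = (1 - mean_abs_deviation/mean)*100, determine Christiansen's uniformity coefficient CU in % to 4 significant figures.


mean = 9.22222 mm
mean |d_i - mean| = 2.93086 mm
CU = (1 - 2.93086/9.22222)*100 = 68.22 %
Therefore Christiansen's uniformity coefficient CU = 68.22 %.


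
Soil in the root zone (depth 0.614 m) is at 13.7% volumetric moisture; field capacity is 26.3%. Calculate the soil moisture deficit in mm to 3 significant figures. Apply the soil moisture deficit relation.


Approach: apply the soil moisture deficit relation, SMD = (FC - theta)/100 * depth * 1000.
SMD = (26.3 - 13.7)/100 * 0.614 * 1000 = 77.4 mm
Therefore the soil moisture deficit = 77.4 mm.


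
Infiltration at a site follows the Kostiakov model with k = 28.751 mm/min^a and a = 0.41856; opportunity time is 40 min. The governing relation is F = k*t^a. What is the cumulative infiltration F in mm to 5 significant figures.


F = 28.751 * 40^0.41856 = 134.65 mm
Therefore the cumulative infiltration F = 134.65 mm.


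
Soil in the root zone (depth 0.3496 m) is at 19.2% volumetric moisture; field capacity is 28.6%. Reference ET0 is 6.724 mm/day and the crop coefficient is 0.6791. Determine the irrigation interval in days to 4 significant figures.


Approach: apply soil-water budget scheduling, SMD = (FC-theta)/100*depth*1000; ETc = ET0*Kc; interval = SMD/ETc.
Step 1 — soil moisture deficit:
  SMD = (28.6 - 19.2)/100 * 0.3496 * 1000 = 32.8624 mm
Step 2 — daily crop ET (ETc = ET0*Kc):
  ETc = 6.724 * 0.6791 = 4.56627 mm/day
Step 3 — irrigation interval (SMD/ETc):
  interval = 32.8624 / 4.56627 = 7.197 days
Therefore the irrigation interval = 7.197 days.


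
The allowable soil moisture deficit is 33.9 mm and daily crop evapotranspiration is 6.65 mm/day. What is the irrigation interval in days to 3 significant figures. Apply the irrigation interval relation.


Approach: apply the irrigation interval relation, interval = SMD / ETc.
interval = 33.9 / 6.65 = 5.10 days
Therefore the irrigation interval = 5.10 days.


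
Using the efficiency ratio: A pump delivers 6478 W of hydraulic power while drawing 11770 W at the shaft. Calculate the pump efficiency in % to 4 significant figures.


Approach: apply the efficiency ratio, eta = (P_out/P_in)*100.
eta = (6478 / 11770) * 100 = 55.04 %
Therefore the pump efficiency = 55.04 %.


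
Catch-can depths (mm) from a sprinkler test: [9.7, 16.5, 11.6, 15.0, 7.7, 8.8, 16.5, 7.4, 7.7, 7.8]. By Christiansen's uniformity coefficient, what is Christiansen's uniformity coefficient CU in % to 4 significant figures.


Approach: apply Christiansen's uniformity coefficient, CU = (1 - mean_abs_deviation/mean)*100.
mean = 10.8700 mm
mean |d_i - mean| = 3.22400 mm
CU = (1 - 3.22400/10.8700)*100 = 70.34 %
Therefore Christiansen's uniformity coefficient CU = 70.34 %.


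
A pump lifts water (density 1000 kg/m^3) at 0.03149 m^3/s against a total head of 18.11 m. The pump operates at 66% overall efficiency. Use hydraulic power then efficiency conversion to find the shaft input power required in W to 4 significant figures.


Approach: apply hydraulic power then efficiency conversion, P = rho*g*Q*H; P_in = P/eta.
Step 1 — hydraulic power (P = rho*g*Q*H):
  P = 1000 * 9.81 * 0.03149 * 18.11 = 5594.49 W
Step 2 — input power: P_in = P/eta = 5594.49 / 0.66 = 8476 W
Therefore the shaft input power required = 8476 W.


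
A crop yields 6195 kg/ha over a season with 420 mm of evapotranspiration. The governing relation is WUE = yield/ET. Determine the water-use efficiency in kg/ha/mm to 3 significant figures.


WUE = 6195 / 420 = 14.8 kg/ha/mm
Therefore the water-use efficiency = 14.8 kg/ha/mm.


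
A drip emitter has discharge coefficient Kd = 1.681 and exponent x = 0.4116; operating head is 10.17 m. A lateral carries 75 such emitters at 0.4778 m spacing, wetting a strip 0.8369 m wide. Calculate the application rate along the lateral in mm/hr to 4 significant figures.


Approach: apply the emitter equation with a lateral mass balance, q = Kd*h^x; Q = n*q; rate = Q/(n*spacing*width).
Step 1 — single emitter flow (q = Kd*h^x):
  q = 1.681 * 10.17^0.4116 = 4.36698 L/hr
Step 2 — total lateral flow: Q = 75 * 4.36698 = 327.523 L/hr
Step 3 — wetted area: A = 75 * 0.4778 * 0.8369 = 29.9903 m^2
Step 4 — application rate: Q/A = 327.523/29.9903 = 10.92 mm/hr
Therefore the application rate along the lateral = 10.92 mm/hr.


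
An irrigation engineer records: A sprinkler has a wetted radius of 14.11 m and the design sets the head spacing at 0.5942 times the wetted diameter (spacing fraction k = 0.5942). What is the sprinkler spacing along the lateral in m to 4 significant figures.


Approach: apply the sprinkler spacing rule (spacing as a fraction of wetted diameter), S = k*(2*R).
S = 0.5942 * (2 * 14.11) = 16.77 m
Therefore the sprinkler spacing along the lateral = 16.77 m.


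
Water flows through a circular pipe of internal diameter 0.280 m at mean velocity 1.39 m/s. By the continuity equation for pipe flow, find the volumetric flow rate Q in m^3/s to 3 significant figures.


Approach: apply the continuity equation for pipe flow, Q = A * v with A = pi*(D/2)^2.
A = pi*(0.280/2)^2 = 0.061575 m^2
Q = 0.061575 * 1.39 = 0.0856 m^3/s
Therefore the volumetric flow rate Q = 0.0856 m^3/s.


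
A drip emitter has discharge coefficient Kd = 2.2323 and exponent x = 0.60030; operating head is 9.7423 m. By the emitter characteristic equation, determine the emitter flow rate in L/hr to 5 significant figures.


Approach: apply the emitter characteristic equation, q = Kd * h^x.
q = 2.2323 * 9.7423^0.60030 = 8.7548 L/hr
Therefore the emitter flow rate = 8.7548 L/hr.


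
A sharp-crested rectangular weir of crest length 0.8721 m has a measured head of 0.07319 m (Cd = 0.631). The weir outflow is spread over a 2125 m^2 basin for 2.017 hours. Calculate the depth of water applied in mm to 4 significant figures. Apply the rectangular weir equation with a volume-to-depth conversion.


Approach: apply the rectangular weir equation with a volume-to-depth conversion, Q = (2/3)*Cd*L*sqrt(2g)*H^1.5; d = Q*t/A * 1000.
Step 1 — weir discharge:
  Q = (2/3)*0.631*0.8721*sqrt(2*9.81)*0.07319^1.5 = 0.0321760 m^3/s
Step 2 — volume: V = 0.0321760 * 2.017*3600 = 233.636 m^3
Step 3 — depth: d = V/A * 1000 = 233.636/2125 * 1000 = 109.9 mm
Therefore the depth of water applied = 109.9 mm.


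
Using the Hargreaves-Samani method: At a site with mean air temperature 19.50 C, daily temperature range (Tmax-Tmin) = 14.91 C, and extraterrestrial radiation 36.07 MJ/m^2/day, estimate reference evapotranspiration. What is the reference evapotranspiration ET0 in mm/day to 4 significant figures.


Approach: apply the Hargreaves-Samani method, ET0 = 0.0023*(Tmean+17.8)*sqrt(Tmax-Tmin)*0.408*Ra.
ET0 = 0.0023*(19.50+17.8)*sqrt(14.91)*0.408*36.07 = 4.875 mm/day
Therefore the reference evapotranspiration ET0 = 4.875 mm/day.


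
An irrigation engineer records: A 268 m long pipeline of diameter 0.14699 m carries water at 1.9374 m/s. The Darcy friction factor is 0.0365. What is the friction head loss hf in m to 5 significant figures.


Approach: apply the Darcy-Weisbach equation, hf = f*(L/D)*(v^2/(2g)).
hf = 0.0365 * (268/0.14699) * (1.9374^2 / (2*9.81))
hf = 12.731 m
Therefore the friction head loss hf = 12.731 m.


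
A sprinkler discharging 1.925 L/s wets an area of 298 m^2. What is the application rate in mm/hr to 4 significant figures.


Approach: apply the application rate relation, rate = (Q/A)*3600.
rate = (1.925 / 298) * 3600 = 23.26 mm/hr
Therefore the application rate = 23.26 mm/hr.


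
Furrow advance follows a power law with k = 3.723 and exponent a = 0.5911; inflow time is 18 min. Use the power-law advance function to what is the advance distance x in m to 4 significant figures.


Approach: apply the power-law advance function, x = k*t^a.
x = 3.723 * 18^0.5911 = 20.55 m
Therefore the advance distance x = 20.55 m.


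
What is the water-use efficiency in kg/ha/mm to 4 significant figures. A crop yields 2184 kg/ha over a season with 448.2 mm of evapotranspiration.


Approach: apply the water-use efficiency ratio, WUE = yield/ET.
WUE = 2184 / 448.2 = 4.873 kg/ha/mm
Therefore the water-use efficiency = 4.873 kg/ha/mm.


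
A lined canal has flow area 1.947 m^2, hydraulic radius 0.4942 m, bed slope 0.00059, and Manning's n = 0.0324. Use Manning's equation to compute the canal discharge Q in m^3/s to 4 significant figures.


Approach: apply Manning's equation, Q = (1/n)*A*R^(2/3)*S^(1/2).
Q = (1/0.0324) * 1.947 * 0.4942^(2/3) * 0.00059^(1/2) = 0.9124 m^3/s
Therefore the canal discharge Q = 0.9124 m^3/s.


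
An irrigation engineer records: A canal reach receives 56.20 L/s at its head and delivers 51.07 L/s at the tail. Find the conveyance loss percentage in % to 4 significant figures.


Approach: apply the conveyance loss ratio, loss% = ((Q_head - Q_tail)/Q_head)*100.
loss = ((56.20 - 51.07)/56.20)*100 = 9.128 %
Therefore the conveyance loss percentage = 9.128 %.


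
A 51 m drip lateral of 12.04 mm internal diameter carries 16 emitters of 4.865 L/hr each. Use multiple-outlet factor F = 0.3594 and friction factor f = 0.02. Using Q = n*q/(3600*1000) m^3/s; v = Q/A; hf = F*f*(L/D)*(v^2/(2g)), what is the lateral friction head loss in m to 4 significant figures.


Q = 16*4.865/(3600*1000) = 2.16222e-05 m^3/s
A = pi*(12.04e-3/2)^2 = 1.13853e-04 m^2, so v = Q/A = 0.189914 m/s
hf = 0.3594*0.02*(51/0.01204)*(0.189914^2/(2*9.81)) = 0.05597 m
Therefore the lateral friction head loss = 0.05597 m.


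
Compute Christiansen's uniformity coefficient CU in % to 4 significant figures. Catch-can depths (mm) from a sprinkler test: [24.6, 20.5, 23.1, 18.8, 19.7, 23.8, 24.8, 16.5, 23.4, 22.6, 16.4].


Approach: apply Christiansen's uniformity coefficient, CU = (1 - mean_abs_deviation/mean)*100.
mean = 21.2909 mm
mean |d_i - mean| = 2.64628 mm
CU = (1 - 2.64628/21.2909)*100 = 87.57 %
Therefore Christiansen's uniformity coefficient CU = 87.57 %.


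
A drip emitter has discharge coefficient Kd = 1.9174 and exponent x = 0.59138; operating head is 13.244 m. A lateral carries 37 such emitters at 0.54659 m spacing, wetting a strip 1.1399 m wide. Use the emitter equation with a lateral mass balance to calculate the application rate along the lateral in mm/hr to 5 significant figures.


Approach: apply the emitter equation with a lateral mass balance, q = Kd*h^x; Q = n*q; rate = Q/(n*spacing*width).
Step 1 — single emitter flow (q = Kd*h^x):
  q = 1.9174 * 13.244^0.59138 = 8.835933 L/hr
Step 2 — total lateral flow: Q = 37 * 8.835933 = 326.9295 L/hr
Step 3 — wetted area: A = 37 * 0.54659 * 1.1399 = 23.05314 m^2
Step 4 — application rate: Q/A = 326.9295/23.05314 = 14.182 mm/hr
Therefore the application rate along the lateral = 14.182 mm/hr.


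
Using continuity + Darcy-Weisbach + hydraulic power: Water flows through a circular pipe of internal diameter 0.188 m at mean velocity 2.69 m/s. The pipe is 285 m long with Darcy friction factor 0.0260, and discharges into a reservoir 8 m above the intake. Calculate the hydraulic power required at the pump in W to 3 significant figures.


Approach: apply continuity + Darcy-Weisbach + hydraulic power, Q = A*v; hf = f*(L/D)*(v^2/(2g)); H = static + hf; P = rho*g*Q*H.
Step 1 — flow rate (continuity, Q = A*v):
  A = pi*(0.188/2)^2 = 0.027759 m^2
  Q = 0.027759 * 2.69 = 0.074672 m^3/s
Step 2 — friction head loss (Darcy-Weisbach):
  hf = 0.0260 * (285/0.188) * (2.69^2 / (2*9.81))
  hf = 14.537 m
Step 3 — total head: H = 8 + 14.537 = 22.537 m
Step 4 — hydraulic power (P = rho*g*Q*H):
  P = 1000 * 9.81 * 0.074672 * 22.537 = 16500 W
Therefore the hydraulic power required at the pump = 16500 W.
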